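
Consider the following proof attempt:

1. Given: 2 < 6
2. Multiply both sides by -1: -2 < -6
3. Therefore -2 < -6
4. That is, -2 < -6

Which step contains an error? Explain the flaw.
Step 2: Multiply both sides by -1: -2 < -6

Step 2 multiplies both sides by -1 but fails to reverse the inequality sign. When multiplying (or dividing) an inequality by a negative number, the direction must be reversed. Since 2 < 6, we should get -2 > -6, i.e., -2 > -6.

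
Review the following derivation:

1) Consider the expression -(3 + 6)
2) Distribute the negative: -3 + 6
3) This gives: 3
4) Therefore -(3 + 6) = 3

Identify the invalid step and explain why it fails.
Step 2: Distribute the negative: -3 + 6

Step 2 incorrectly distributes the negative sign. The correct distribution is -(3 + 6) = -3 - 6 = -9. The negative must be applied to both terms, not just the first. The error treats -(3 + 6) as -3 + 6, which equals 3 instead of -9.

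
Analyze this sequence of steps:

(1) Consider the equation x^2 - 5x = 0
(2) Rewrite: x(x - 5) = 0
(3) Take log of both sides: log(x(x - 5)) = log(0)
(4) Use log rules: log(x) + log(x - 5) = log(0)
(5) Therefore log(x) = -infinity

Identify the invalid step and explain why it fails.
Step 3: Take log of both sides: log(x(x - 5)) = log(0)

Step 3 takes the logarithm of both sides, resulting in log(0) on the right side. The logarithm is only defined for positive numbers; log(0) is undefined (approaches negative infinity). This operation is invalid.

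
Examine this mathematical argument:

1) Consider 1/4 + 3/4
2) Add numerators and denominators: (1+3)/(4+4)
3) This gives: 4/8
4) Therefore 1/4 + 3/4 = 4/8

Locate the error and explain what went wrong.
Step 2: Add numerators and denominators: (1+3)/(4+4)

Step 2 incorrectly adds fractions by separately adding numerators and denominators. This is wrong. The correct method requires a common denominator: 1/4 + 3/4 = (1×4 + 3×4)/(4×4) = 16/16 = 1. The method used gives 4/8, which is different.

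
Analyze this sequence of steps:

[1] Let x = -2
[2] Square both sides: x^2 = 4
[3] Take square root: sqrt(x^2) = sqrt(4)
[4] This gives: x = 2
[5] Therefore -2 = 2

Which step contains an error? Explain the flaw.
Step 4: This gives: x = 2

Step 4 incorrectly states that sqrt(x^2) = x. The correct identity is sqrt(x^2) = |x|. Since x = -2 < 0, we have sqrt(x^2) = |-2| = 2, not x = -2.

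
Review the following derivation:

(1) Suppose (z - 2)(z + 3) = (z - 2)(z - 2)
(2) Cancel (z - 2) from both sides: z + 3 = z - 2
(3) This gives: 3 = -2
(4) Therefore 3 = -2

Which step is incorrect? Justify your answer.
Step 2: Cancel (z - 2) from both sides: z + 3 = z - 2

Step 2 cancels (z - 2) from both sides. This is only valid if (z - 2) ≠ 0, i.e., z ≠ 2. When z = 2, both sides equal zero regardless of the other factors. The correct approach requires considering z = 2 as a separate case.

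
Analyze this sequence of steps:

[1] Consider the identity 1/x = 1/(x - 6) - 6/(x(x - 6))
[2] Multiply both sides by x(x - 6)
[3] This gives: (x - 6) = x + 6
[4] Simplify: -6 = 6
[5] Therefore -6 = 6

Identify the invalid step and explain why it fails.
Step 3: This gives: (x - 6) = x + 6

Step 3 makes a sign error when clearing denominators. Multiplying -6/(x(x - 6)) by x(x - 6) gives -6, not +6. The correct result is (x - 6) = x - 6, which is trivially true, not (x - 6) = x + 6. (Step 1 is a valid identity: 1/(x - 6) - 6/(x(x - 6)) = (x - 6)/(x(x - 6)) = 1/x.)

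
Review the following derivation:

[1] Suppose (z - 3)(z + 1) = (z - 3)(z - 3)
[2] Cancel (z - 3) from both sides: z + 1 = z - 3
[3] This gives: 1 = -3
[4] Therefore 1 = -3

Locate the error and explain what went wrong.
Step 2: Cancel (z - 3) from both sides: z + 1 = z - 3

Step 2 cancels (z - 3) from both sides. This is only valid if (z - 3) ≠ 0, i.e., z ≠ 3. When z = 3, both sides equal zero regardless of the other factors. The correct approach requires considering z = 3 as a separate case.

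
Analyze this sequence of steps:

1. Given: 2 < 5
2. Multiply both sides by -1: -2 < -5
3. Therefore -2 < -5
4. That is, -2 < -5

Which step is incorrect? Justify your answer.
Step 2: Multiply both sides by -1: -2 < -5

Step 2 multiplies both sides by -1 but fails to reverse the inequality sign. When multiplying (or dividing) an inequality by a negative number, the direction must be reversed. Since 2 < 5, we should get -2 > -5, i.e., -2 > -5.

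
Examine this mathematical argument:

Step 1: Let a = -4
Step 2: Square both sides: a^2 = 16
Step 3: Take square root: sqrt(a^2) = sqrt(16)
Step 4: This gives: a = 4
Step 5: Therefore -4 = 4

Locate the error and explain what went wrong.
Step 4: This gives: a = 4

Step 4 incorrectly states that sqrt(a^2) = a. The correct identity is sqrt(a^2) = |a|. Since a = -4 < 0, we have sqrt(a^2) = |-4| = 4, not a = -4.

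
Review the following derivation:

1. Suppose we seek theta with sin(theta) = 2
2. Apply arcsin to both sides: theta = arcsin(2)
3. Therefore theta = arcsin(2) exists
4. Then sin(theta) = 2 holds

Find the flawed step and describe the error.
Step 2: Apply arcsin to both sides: theta = arcsin(2)

Step 2 applies arcsin to 2. However, arcsin(x) is only defined for x in [-1, 1] because sin(theta) can only produce values in that range. Since |2| > 1, arcsin(2) is undefined. There is no angle whose sine equals 2.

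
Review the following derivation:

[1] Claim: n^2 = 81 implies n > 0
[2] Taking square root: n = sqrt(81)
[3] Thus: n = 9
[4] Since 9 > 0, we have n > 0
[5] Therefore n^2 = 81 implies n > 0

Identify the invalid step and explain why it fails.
Step 2: Taking square root: n = sqrt(81)

Step 2 takes the square root and assumes the positive root only. The equation n^2 = 81 actually has two solutions: n = 9 and n = -9. The proof silently assumes n > 0 without justification, then uses this assumption to conclude n > 0, which is circular. The counterexample n = -9 shows the claim is false.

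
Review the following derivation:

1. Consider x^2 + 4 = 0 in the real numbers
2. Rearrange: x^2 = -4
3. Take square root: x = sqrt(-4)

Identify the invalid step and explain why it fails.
Step 3: Take square root: x = sqrt(-4)

Step 3 takes the square root of -4, which is negative. In the real number system, the square root of a negative number is undefined. The equation x^2 + 4 = 0 has no real solutions. Square roots of negative numbers only exist in the complex numbers.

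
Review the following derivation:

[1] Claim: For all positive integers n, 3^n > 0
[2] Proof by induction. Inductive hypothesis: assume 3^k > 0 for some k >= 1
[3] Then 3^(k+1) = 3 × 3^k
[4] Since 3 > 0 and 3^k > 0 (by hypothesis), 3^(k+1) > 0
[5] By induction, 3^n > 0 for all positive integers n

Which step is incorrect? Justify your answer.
Step 5: By induction, 3^n > 0 for all positive integers n

Step 5 concludes the proof by induction, but no base case was ever established. A valid induction proof requires: (1) a base case proving 3^1 > 0, and (2) an inductive step showing IF 3^k > 0 THEN 3^(k+1) > 0. Steps 2-4 correctly establish the inductive step, but without the base case the conclusion in step 5 does not follow.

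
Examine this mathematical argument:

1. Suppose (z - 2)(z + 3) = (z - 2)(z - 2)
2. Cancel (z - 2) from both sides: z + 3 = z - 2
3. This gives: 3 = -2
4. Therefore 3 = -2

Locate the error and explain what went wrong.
Step 2: Cancel (z - 2) from both sides: z + 3 = z - 2

Step 2 cancels (z - 2) from both sides. This is only valid if (z - 2) ≠ 0, i.e., z ≠ 2. When z = 2, both sides equal zero regardless of the other factors. The correct approach requires considering z = 2 as a separate case.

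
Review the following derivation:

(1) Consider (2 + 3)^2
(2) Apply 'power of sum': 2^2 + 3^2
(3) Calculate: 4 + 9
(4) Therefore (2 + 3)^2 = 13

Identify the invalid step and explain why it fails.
Step 2: Apply 'power of sum': 2^2 + 3^2

Step 2 incorrectly applies a non-existent rule '(a+b)^n = a^n + b^n'. This is false in general. The correct expansion uses the binomial theorem. The actual value is (2 + 3)^2 = 5^2 = 25, not 13.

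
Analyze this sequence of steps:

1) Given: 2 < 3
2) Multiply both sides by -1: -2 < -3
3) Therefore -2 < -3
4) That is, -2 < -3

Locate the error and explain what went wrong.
Step 2: Multiply both sides by -1: -2 < -3

Step 2 multiplies both sides by -1 but fails to reverse the inequality sign. When multiplying (or dividing) an inequality by a negative number, the direction must be reversed. Since 2 < 3, we should get -2 > -3, i.e., -2 > -3.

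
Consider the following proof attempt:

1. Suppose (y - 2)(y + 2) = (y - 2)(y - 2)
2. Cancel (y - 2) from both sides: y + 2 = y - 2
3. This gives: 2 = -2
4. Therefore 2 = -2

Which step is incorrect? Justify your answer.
Step 2: Cancel (y - 2) from both sides: y + 2 = y - 2

Step 2 cancels (y - 2) from both sides. This is only valid if (y - 2) ≠ 0, i.e., y ≠ 2. When y = 2, both sides equal zero regardless of the other factors. The correct approach requires considering y = 2 as a separate case.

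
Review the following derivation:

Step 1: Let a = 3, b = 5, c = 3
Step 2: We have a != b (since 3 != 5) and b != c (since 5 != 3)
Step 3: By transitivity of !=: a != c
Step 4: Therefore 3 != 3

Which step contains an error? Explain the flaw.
Step 3: By transitivity of !=: a != c

Step 3 incorrectly applies transitivity to the '!=' relation. Transitivity states: if a R b and b R c, then a R c. However, '!=' is not transitive. Counterexample: 3 != 5 and 5 != 3, but 3 = 3 (both equal 3). Transitivity holds for relations like <, <=, =, but not for !=.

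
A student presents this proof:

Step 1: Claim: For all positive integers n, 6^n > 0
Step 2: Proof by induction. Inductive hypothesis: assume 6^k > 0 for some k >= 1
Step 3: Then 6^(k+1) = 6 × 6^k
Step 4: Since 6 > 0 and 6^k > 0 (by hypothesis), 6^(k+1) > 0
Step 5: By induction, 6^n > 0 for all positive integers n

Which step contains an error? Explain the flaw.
Step 5: By induction, 6^n > 0 for all positive integers n

Step 5 concludes the proof by induction, but no base case was ever established. A valid induction proof requires: (1) a base case proving 6^1 > 0, and (2) an inductive step showing IF 6^k > 0 THEN 6^(k+1) > 0. Steps 2-4 correctly establish the inductive step, but without the base case the conclusion in step 5 does not follow.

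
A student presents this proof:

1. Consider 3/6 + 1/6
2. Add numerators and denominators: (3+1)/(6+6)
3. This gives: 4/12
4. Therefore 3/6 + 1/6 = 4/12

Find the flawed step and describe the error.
Step 2: Add numerators and denominators: (3+1)/(6+6)

Step 2 incorrectly adds fractions by separately adding numerators and denominators. This is wrong. The correct method requires a common denominator: 3/6 + 1/6 = (3×6 + 1×6)/(6×6) = 24/36 = 2/3. The method used gives 4/12, which is different.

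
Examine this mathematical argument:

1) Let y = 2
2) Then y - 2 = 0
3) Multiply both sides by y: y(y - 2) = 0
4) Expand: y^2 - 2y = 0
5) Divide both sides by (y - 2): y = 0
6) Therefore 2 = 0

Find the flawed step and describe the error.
Step 5: Divide both sides by (y - 2): y = 0

Step 5 divides both sides by (y - 2). However, since y = 2, we have (y - 2) = 0. Division by zero is undefined, making this step invalid.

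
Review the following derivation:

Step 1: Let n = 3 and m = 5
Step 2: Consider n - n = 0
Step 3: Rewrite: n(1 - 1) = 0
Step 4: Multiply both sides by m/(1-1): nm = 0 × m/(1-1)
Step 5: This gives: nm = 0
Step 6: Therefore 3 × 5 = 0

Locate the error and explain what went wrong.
Step 4: Multiply both sides by m/(1-1): nm = 0 × m/(1-1)

Step 4 multiplies both sides by m/(1-1). However, 1-1 = 0, so this is multiplication by m/0, which is undefined. We cannot multiply by an undefined expression.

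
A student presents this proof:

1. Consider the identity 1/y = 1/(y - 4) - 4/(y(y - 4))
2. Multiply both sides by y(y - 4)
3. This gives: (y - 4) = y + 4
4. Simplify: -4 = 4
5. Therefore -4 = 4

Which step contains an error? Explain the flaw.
Step 3: This gives: (y - 4) = y + 4

Step 3 makes a sign error when clearing denominators. Multiplying -4/(y(y - 4)) by y(y - 4) gives -4, not +4. The correct result is (y - 4) = y - 4, which is trivially true, not (y - 4) = y + 4. (Step 1 is a valid identity: 1/(y - 4) - 4/(y(y - 4)) = (y - 4)/(y(y - 4)) = 1/y.)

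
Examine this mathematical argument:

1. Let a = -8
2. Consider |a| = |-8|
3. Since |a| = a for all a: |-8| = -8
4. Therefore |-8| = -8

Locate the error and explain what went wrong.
Step 3: Since |a| = a for all a: |-8| = -8

Step 3 incorrectly states that |a| = a for all a. The correct definition is |a| = a when a >= 0, and |a| = -a when a < 0. Since -8 < 0, we have |-8| = -(-8) = 8, not -8.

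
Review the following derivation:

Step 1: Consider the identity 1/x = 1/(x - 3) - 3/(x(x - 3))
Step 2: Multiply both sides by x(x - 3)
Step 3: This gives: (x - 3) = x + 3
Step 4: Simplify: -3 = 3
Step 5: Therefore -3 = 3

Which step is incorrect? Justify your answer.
Step 3: This gives: (x - 3) = x + 3

Step 3 makes a sign error when clearing denominators. Multiplying -3/(x(x - 3)) by x(x - 3) gives -3, not +3. The correct result is (x - 3) = x - 3, which is trivially true, not (x - 3) = x + 3. (Step 1 is a valid identity: 1/(x - 3) - 3/(x(x - 3)) = (x - 3)/(x(x - 3)) = 1/x.)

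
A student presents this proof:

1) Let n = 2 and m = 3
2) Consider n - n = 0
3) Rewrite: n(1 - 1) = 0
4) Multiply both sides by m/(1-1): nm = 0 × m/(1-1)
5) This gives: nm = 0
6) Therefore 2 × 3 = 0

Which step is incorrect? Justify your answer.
Step 4: Multiply both sides by m/(1-1): nm = 0 × m/(1-1)

Step 4 multiplies both sides by m/(1-1). However, 1-1 = 0, so this is multiplication by m/0, which is undefined. We cannot multiply by an undefined expression.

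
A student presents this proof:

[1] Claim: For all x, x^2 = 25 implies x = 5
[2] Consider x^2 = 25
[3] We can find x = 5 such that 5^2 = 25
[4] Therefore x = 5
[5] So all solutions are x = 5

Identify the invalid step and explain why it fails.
Step 4: Therefore x = 5

Step 4 incorrectly concludes that x = 5 is the only solution. The proof shows that x = 5 is A solution (existence), but does not show it is the ONLY solution (uniqueness). In fact, x = -5 is also a solution since (-5)^2 = 25. Finding one solution doesn't prove there are no others.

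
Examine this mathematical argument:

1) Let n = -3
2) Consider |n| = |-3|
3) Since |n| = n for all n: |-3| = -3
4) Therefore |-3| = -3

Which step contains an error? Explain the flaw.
Step 3: Since |n| = n for all n: |-3| = -3

Step 3 incorrectly states that |n| = n for all n. The correct definition is |n| = n when n >= 0, and |n| = -n when n < 0. Since -3 < 0, we have |-3| = -(-3) = 3, not -3.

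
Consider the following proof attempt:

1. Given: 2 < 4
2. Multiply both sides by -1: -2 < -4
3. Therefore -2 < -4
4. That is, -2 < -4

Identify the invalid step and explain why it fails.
Step 2: Multiply both sides by -1: -2 < -4

Step 2 multiplies both sides by -1 but fails to reverse the inequality sign. When multiplying (or dividing) an inequality by a negative number, the direction must be reversed. Since 2 < 4, we should get -2 > -4, i.e., -2 > -4.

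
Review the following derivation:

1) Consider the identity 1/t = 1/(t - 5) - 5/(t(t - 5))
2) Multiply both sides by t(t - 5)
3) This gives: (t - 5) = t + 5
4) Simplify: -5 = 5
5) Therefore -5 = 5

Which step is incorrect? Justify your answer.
Step 3: This gives: (t - 5) = t + 5

Step 3 makes a sign error when clearing denominators. Multiplying -5/(t(t - 5)) by t(t - 5) gives -5, not +5. The correct result is (t - 5) = t - 5, which is trivially true, not (t - 5) = t + 5. (Step 1 is a valid identity: 1/(t - 5) - 5/(t(t - 5)) = (t - 5)/(t(t - 5)) = 1/t.)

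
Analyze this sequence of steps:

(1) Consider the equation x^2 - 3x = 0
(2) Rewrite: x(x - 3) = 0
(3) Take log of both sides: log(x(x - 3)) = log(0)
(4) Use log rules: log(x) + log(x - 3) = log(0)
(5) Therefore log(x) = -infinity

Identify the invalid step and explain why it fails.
Step 3: Take log of both sides: log(x(x - 3)) = log(0)

Step 3 takes the logarithm of both sides, resulting in log(0) on the right side. The logarithm is only defined for positive numbers; log(0) is undefined (approaches negative infinity). This operation is invalid.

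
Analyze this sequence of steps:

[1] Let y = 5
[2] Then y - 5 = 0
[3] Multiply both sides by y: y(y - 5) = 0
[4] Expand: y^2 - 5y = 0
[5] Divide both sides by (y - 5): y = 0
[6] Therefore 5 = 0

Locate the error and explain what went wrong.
Step 5: Divide both sides by (y - 5): y = 0

Step 5 divides both sides by (y - 5). However, since y = 5, we have (y - 5) = 0. Division by zero is undefined, making this step invalid.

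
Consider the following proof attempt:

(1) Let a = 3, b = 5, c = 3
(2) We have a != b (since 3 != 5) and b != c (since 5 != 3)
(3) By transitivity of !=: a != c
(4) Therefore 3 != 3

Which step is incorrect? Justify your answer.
Step 3: By transitivity of !=: a != c

Step 3 incorrectly applies transitivity to the '!=' relation. Transitivity states: if a R b and b R c, then a R c. However, '!=' is not transitive. Counterexample: 3 != 5 and 5 != 3, but 3 = 3 (both equal 3). Transitivity holds for relations like <, <=, =, but not for !=.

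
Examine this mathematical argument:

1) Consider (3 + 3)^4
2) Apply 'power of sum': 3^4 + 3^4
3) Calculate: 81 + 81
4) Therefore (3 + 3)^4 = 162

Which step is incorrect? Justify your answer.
Step 2: Apply 'power of sum': 3^4 + 3^4

Step 2 incorrectly applies a non-existent rule '(a+b)^n = a^n + b^n'. This is false in general. The correct expansion uses the binomial theorem. The actual value is (3 + 3)^4 = 6^4 = 1296, not 162.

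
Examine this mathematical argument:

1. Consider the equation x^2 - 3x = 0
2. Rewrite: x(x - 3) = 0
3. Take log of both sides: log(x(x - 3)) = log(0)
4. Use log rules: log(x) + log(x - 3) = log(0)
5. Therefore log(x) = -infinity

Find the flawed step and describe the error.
Step 3: Take log of both sides: log(x(x - 3)) = log(0)

Step 3 takes the logarithm of both sides, resulting in log(0) on the right side. The logarithm is only defined for positive numbers; log(0) is undefined (approaches negative infinity). This operation is invalid.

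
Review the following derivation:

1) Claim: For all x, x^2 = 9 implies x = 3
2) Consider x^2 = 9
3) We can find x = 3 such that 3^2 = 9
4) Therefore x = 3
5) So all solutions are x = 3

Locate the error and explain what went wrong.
Step 4: Therefore x = 3

Step 4 incorrectly concludes that x = 3 is the only solution. The proof shows that x = 3 is A solution (existence), but does not show it is the ONLY solution (uniqueness). In fact, x = -3 is also a solution since (-3)^2 = 9. Finding one solution doesn't prove there are no others.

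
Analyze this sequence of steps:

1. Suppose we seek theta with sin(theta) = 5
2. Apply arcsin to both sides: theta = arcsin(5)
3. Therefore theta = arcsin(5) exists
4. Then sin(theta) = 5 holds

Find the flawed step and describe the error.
Step 2: Apply arcsin to both sides: theta = arcsin(5)

Step 2 applies arcsin to 5. However, arcsin(x) is only defined for x in [-1, 1] because sin(theta) can only produce values in that range. Since |5| > 1, arcsin(5) is undefined. There is no angle whose sine equals 5.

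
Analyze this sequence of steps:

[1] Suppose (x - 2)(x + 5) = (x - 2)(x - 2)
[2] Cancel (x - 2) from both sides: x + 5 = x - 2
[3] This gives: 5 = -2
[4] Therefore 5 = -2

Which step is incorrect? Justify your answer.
Step 2: Cancel (x - 2) from both sides: x + 5 = x - 2

Step 2 cancels (x - 2) from both sides. This is only valid if (x - 2) ≠ 0, i.e., x ≠ 2. When x = 2, both sides equal zero regardless of the other factors. The correct approach requires considering x = 2 as a separate case.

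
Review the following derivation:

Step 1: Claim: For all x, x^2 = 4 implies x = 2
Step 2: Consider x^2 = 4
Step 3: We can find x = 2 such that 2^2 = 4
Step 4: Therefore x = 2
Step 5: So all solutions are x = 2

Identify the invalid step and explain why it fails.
Step 4: Therefore x = 2

Step 4 incorrectly concludes that x = 2 is the only solution. The proof shows that x = 2 is A solution (existence), but does not show it is the ONLY solution (uniqueness). In fact, x = -2 is also a solution since (-2)^2 = 4. Finding one solution doesn't prove there are no others.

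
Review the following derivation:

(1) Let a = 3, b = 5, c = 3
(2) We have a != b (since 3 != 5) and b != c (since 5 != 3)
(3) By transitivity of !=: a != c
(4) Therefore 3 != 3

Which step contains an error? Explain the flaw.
Step 3: By transitivity of !=: a != c

Step 3 incorrectly applies transitivity to the '!=' relation. Transitivity states: if a R b and b R c, then a R c. However, '!=' is not transitive. Counterexample: 3 != 5 and 5 != 3, but 3 = 3 (both equal 3). Transitivity holds for relations like <, <=, =, but not for !=.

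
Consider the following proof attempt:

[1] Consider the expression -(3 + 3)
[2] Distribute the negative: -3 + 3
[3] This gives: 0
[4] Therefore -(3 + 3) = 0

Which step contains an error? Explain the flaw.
Step 2: Distribute the negative: -3 + 3

Step 2 incorrectly distributes the negative sign. The correct distribution is -(3 + 3) = -3 - 3 = -6. The negative must be applied to both terms, not just the first. The error treats -(3 + 3) as -3 + 3, which equals 0 instead of -6.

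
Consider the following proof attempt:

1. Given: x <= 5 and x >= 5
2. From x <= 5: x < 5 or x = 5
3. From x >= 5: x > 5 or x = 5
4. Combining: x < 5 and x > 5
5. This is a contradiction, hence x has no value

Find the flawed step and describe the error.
Step 4: Combining: x < 5 and x > 5

Step 4 incorrectly combines the conditions. From x <= 5 and x >= 5, the intersection is x = 5. The error treats the 'or' cases as 'and' requirements. The correct conclusion is that x = 5 is the unique solution, not that no solution exists.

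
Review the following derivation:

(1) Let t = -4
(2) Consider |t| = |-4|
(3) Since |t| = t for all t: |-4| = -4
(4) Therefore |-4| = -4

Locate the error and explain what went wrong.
Step 3: Since |t| = t for all t: |-4| = -4

Step 3 incorrectly states that |t| = t for all t. The correct definition is |t| = t when t >= 0, and |t| = -t when t < 0. Since -4 < 0, we have |-4| = -(-4) = 4, not -4.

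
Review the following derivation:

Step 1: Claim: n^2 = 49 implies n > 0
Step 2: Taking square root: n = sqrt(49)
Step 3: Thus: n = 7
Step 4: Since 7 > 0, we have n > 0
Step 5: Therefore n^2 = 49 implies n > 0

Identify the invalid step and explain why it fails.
Step 2: Taking square root: n = sqrt(49)

Step 2 takes the square root and assumes the positive root only. The equation n^2 = 49 actually has two solutions: n = 7 and n = -7. The proof silently assumes n > 0 without justification, then uses this assumption to conclude n > 0, which is circular. The counterexample n = -7 shows the claim is false.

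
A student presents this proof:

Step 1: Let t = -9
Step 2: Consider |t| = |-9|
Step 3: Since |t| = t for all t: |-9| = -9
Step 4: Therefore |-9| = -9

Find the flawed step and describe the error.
Step 3: Since |t| = t for all t: |-9| = -9

Step 3 incorrectly states that |t| = t for all t. The correct definition is |t| = t when t >= 0, and |t| = -t when t < 0. Since -9 < 0, we have |-9| = -(-9) = 9, not -9.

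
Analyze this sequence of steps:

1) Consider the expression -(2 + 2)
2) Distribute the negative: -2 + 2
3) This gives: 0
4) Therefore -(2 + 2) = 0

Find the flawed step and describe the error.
Step 2: Distribute the negative: -2 + 2

Step 2 incorrectly distributes the negative sign. The correct distribution is -(2 + 2) = -2 - 2 = -4. The negative must be applied to both terms, not just the first. The error treats -(2 + 2) as -2 + 2, which equals 0 instead of -4.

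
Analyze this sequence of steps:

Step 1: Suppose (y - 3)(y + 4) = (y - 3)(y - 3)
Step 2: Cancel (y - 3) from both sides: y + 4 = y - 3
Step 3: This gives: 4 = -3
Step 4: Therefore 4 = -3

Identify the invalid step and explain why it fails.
Step 2: Cancel (y - 3) from both sides: y + 4 = y - 3

Step 2 cancels (y - 3) from both sides. This is only valid if (y - 3) ≠ 0, i.e., y ≠ 3. When y = 3, both sides equal zero regardless of the other factors. The correct approach requires considering y = 3 as a separate case.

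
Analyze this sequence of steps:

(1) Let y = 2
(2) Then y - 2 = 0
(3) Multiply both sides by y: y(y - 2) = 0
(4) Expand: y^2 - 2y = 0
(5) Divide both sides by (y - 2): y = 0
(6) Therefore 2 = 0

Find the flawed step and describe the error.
Step 5: Divide both sides by (y - 2): y = 0

Step 5 divides both sides by (y - 2). However, since y = 2, we have (y - 2) = 0. Division by zero is undefined, making this step invalid.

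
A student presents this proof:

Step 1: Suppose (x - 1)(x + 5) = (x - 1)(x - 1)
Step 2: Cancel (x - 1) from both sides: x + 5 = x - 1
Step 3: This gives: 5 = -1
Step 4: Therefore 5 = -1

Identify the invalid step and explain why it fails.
Step 2: Cancel (x - 1) from both sides: x + 5 = x - 1

Step 2 cancels (x - 1) from both sides. This is only valid if (x - 1) ≠ 0, i.e., x ≠ 1. When x = 1, both sides equal zero regardless of the other factors. The correct approach requires considering x = 1 as a separate case.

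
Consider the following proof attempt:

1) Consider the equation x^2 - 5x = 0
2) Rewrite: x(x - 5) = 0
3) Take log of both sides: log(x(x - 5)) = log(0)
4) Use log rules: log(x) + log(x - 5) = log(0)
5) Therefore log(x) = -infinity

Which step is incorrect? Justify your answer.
Step 3: Take log of both sides: log(x(x - 5)) = log(0)

Step 3 takes the logarithm of both sides, resulting in log(0) on the right side. The logarithm is only defined for positive numbers; log(0) is undefined (approaches negative infinity). This operation is invalid.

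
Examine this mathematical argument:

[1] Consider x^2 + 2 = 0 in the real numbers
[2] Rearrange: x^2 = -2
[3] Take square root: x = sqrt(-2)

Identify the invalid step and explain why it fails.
Step 3: Take square root: x = sqrt(-2)

Step 3 takes the square root of -2, which is negative. In the real number system, the square root of a negative number is undefined. The equation x^2 + 2 = 0 has no real solutions. Square roots of negative numbers only exist in the complex numbers.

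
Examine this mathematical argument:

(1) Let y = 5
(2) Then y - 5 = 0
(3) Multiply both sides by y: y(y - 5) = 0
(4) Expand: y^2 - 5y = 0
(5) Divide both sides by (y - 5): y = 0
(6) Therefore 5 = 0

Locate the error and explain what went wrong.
Step 5: Divide both sides by (y - 5): y = 0

Step 5 divides both sides by (y - 5). However, since y = 5, we have (y - 5) = 0. Division by zero is undefined, making this step invalid.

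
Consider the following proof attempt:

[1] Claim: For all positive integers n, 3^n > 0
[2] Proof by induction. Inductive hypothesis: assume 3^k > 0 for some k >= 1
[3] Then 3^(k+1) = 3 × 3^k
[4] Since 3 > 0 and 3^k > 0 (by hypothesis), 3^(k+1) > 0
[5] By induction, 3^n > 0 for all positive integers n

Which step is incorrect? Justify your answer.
Step 5: By induction, 3^n > 0 for all positive integers n

Step 5 concludes the proof by induction, but no base case was ever established. A valid induction proof requires: (1) a base case proving 3^1 > 0, and (2) an inductive step showing IF 3^k > 0 THEN 3^(k+1) > 0. Steps 2-4 correctly establish the inductive step, but without the base case the conclusion in step 5 does not follow.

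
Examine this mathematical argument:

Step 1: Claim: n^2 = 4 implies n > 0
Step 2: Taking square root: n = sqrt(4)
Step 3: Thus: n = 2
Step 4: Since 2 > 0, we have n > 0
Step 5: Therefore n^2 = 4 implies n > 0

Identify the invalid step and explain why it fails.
Step 2: Taking square root: n = sqrt(4)

Step 2 takes the square root and assumes the positive root only. The equation n^2 = 4 actually has two solutions: n = 2 and n = -2. The proof silently assumes n > 0 without justification, then uses this assumption to conclude n > 0, which is circular. The counterexample n = -2 shows the claim is false.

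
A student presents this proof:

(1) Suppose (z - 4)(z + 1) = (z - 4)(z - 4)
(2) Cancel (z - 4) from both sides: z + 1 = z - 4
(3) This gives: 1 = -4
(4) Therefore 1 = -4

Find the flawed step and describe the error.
Step 2: Cancel (z - 4) from both sides: z + 1 = z - 4

Step 2 cancels (z - 4) from both sides. This is only valid if (z - 4) ≠ 0, i.e., z ≠ 4. When z = 4, both sides equal zero regardless of the other factors. The correct approach requires considering z = 4 as a separate case.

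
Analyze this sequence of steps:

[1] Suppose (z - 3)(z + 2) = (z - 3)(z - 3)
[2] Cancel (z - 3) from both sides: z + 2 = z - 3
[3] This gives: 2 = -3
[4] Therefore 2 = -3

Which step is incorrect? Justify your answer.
Step 2: Cancel (z - 3) from both sides: z + 2 = z - 3

Step 2 cancels (z - 3) from both sides. This is only valid if (z - 3) ≠ 0, i.e., z ≠ 3. When z = 3, both sides equal zero regardless of the other factors. The correct approach requires considering z = 3 as a separate case.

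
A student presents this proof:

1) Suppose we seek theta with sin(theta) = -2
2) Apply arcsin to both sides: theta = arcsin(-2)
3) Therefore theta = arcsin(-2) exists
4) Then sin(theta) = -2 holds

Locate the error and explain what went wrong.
Step 2: Apply arcsin to both sides: theta = arcsin(-2)

Step 2 applies arcsin to -2. However, arcsin(x) is only defined for x in [-1, 1] because sin(theta) can only produce values in that range. Since |-2| > 1, arcsin(-2) is undefined. There is no angle whose sine equals -2.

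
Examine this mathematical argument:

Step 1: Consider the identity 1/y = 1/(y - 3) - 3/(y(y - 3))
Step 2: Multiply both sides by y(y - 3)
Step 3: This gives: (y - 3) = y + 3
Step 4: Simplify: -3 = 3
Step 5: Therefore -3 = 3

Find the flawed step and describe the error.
Step 3: This gives: (y - 3) = y + 3

Step 3 makes a sign error when clearing denominators. Multiplying -3/(y(y - 3)) by y(y - 3) gives -3, not +3. The correct result is (y - 3) = y - 3, which is trivially true, not (y - 3) = y + 3. (Step 1 is a valid identity: 1/(y - 3) - 3/(y(y - 3)) = (y - 3)/(y(y - 3)) = 1/y.)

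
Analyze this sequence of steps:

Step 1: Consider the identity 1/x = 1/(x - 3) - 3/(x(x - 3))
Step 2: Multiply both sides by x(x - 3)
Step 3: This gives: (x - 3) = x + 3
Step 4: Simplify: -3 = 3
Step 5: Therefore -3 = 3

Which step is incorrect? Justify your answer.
Step 3: This gives: (x - 3) = x + 3

Step 3 makes a sign error when clearing denominators. Multiplying -3/(x(x - 3)) by x(x - 3) gives -3, not +3. The correct result is (x - 3) = x - 3, which is trivially true, not (x - 3) = x + 3. (Step 1 is a valid identity: 1/(x - 3) - 3/(x(x - 3)) = (x - 3)/(x(x - 3)) = 1/x.)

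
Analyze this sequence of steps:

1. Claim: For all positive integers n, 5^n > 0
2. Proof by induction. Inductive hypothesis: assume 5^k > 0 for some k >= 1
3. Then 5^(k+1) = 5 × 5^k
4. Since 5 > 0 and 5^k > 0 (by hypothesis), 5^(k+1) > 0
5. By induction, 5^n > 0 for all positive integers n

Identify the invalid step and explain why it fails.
Step 5: By induction, 5^n > 0 for all positive integers n

Step 5 concludes the proof by induction, but no base case was ever established. A valid induction proof requires: (1) a base case proving 5^1 > 0, and (2) an inductive step showing IF 5^k > 0 THEN 5^(k+1) > 0. Steps 2-4 correctly establish the inductive step, but without the base case the conclusion in step 5 does not follow.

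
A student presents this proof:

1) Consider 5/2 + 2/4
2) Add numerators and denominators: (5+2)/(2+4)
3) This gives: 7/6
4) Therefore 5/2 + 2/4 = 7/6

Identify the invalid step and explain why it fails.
Step 2: Add numerators and denominators: (5+2)/(2+4)

Step 2 incorrectly adds fractions by separately adding numerators and denominators. This is wrong. The correct method requires a common denominator: 5/2 + 2/4 = (5×4 + 2×2)/(2×4) = 24/8 = 3. The method used gives 7/6, which is different.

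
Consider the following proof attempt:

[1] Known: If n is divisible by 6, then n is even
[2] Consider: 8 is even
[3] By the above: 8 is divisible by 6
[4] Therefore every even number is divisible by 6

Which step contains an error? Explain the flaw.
Step 3: By the above: 8 is divisible by 6

Step 3 commits the fallacy of affirming the consequent. The known fact 'divisible by 6 → even' does NOT imply 'even → divisible by 6'. That would be the converse, which is false. For example, 8 is even but 8 ÷ 6 = 1.33, which is not an integer.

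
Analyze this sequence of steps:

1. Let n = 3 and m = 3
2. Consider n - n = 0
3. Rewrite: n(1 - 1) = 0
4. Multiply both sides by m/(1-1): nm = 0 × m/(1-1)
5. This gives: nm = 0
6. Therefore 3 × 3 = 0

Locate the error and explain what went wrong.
Step 4: Multiply both sides by m/(1-1): nm = 0 × m/(1-1)

Step 4 multiplies both sides by m/(1-1). However, 1-1 = 0, so this is multiplication by m/0, which is undefined. We cannot multiply by an undefined expression.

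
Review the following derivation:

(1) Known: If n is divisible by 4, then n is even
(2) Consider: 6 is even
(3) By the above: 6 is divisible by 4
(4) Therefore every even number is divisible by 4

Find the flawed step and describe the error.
Step 3: By the above: 6 is divisible by 4

Step 3 commits the fallacy of affirming the consequent. The known fact 'divisible by 4 → even' does NOT imply 'even → divisible by 4'. That would be the converse, which is false. For example, 6 is even but 6 ÷ 4 = 1.50, which is not an integer.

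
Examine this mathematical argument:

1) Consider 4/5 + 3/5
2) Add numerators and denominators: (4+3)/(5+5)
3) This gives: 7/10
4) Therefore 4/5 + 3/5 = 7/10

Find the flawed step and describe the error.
Step 2: Add numerators and denominators: (4+3)/(5+5)

Step 2 incorrectly adds fractions by separately adding numerators and denominators. This is wrong. The correct method requires a common denominator: 4/5 + 3/5 = (4×5 + 3×5)/(5×5) = 35/25 = 7/5. The method used gives 7/10, which is different.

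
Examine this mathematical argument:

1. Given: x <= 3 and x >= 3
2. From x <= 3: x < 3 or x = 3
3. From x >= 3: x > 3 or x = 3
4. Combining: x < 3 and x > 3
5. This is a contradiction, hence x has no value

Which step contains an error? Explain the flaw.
Step 4: Combining: x < 3 and x > 3

Step 4 incorrectly combines the conditions. From x <= 3 and x >= 3, the intersection is x = 3. The error treats the 'or' cases as 'and' requirements. The correct conclusion is that x = 3 is the unique solution, not that no solution exists.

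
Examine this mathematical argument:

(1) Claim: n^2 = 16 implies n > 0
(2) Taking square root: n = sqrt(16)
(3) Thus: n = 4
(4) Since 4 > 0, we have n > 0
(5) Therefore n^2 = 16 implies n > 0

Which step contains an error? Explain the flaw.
Step 2: Taking square root: n = sqrt(16)

Step 2 takes the square root and assumes the positive root only. The equation n^2 = 16 actually has two solutions: n = 4 and n = -4. The proof silently assumes n > 0 without justification, then uses this assumption to conclude n > 0, which is circular. The counterexample n = -4 shows the claim is false.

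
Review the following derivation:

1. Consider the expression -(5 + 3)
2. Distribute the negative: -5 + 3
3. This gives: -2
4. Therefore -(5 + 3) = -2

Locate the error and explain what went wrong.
Step 2: Distribute the negative: -5 + 3

Step 2 incorrectly distributes the negative sign. The correct distribution is -(5 + 3) = -5 - 3 = -8. The negative must be applied to both terms, not just the first. The error treats -(5 + 3) as -5 + 3, which equals -2 instead of -8.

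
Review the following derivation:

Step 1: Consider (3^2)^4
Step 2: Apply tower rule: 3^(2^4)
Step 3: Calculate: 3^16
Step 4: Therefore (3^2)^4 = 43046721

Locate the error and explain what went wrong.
Step 2: Apply tower rule: 3^(2^4)

Step 2 incorrectly states that (a^b)^c = a^(b^c). The correct rule is (a^b)^c = a^(b×c). The actual value is (3^2)^4 = 3^8 = 6561, not 3^16 = 43046721.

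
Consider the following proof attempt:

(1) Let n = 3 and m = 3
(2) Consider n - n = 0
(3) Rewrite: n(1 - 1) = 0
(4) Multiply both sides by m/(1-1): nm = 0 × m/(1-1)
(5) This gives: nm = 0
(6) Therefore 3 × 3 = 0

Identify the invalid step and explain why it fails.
Step 4: Multiply both sides by m/(1-1): nm = 0 × m/(1-1)

Step 4 multiplies both sides by m/(1-1). However, 1-1 = 0, so this is multiplication by m/0, which is undefined. We cannot multiply by an undefined expression.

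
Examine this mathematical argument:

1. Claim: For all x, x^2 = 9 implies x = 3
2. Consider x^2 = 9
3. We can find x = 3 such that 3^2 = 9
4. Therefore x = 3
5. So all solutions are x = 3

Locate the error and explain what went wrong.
Step 4: Therefore x = 3

Step 4 incorrectly concludes that x = 3 is the only solution. The proof shows that x = 3 is A solution (existence), but does not show it is the ONLY solution (uniqueness). In fact, x = -3 is also a solution since (-3)^2 = 9. Finding one solution doesn't prove there are no others.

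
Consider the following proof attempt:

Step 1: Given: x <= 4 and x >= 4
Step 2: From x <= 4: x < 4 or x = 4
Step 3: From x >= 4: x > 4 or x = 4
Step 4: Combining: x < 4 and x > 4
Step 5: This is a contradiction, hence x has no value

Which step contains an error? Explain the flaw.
Step 4: Combining: x < 4 and x > 4

Step 4 incorrectly combines the conditions. From x <= 4 and x >= 4, the intersection is x = 4. The error treats the 'or' cases as 'and' requirements. The correct conclusion is that x = 4 is the unique solution, not that no solution exists.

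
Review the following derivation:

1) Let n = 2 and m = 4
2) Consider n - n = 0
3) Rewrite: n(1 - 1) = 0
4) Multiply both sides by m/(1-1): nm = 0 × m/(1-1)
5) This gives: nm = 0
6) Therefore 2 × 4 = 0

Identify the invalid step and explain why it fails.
Step 4: Multiply both sides by m/(1-1): nm = 0 × m/(1-1)

Step 4 multiplies both sides by m/(1-1). However, 1-1 = 0, so this is multiplication by m/0, which is undefined. We cannot multiply by an undefined expression.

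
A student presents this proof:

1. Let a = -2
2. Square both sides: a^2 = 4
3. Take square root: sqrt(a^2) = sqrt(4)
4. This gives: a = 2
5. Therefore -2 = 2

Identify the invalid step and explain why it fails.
Step 4: This gives: a = 2

Step 4 incorrectly states that sqrt(a^2) = a. The correct identity is sqrt(a^2) = |a|. Since a = -2 < 0, we have sqrt(a^2) = |-2| = 2, not a = -2.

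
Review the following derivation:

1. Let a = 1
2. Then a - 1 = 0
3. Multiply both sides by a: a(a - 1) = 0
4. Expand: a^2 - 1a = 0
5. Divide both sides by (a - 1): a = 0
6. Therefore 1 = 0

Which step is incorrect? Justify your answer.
Step 5: Divide both sides by (a - 1): a = 0

Step 5 divides both sides by (a - 1). However, since a = 1, we have (a - 1) = 0. Division by zero is undefined, making this step invalid.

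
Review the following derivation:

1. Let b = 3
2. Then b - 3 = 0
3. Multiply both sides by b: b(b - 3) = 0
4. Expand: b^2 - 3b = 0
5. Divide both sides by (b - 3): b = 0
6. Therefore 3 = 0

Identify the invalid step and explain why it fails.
Step 5: Divide both sides by (b - 3): b = 0

Step 5 divides both sides by (b - 3). However, since b = 3, we have (b - 3) = 0. Division by zero is undefined, making this step invalid.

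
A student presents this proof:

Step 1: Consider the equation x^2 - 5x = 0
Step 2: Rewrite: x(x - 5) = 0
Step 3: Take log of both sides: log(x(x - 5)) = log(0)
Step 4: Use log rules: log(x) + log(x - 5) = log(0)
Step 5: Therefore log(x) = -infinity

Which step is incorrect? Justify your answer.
Step 3: Take log of both sides: log(x(x - 5)) = log(0)

Step 3 takes the logarithm of both sides, resulting in log(0) on the right side. The logarithm is only defined for positive numbers; log(0) is undefined (approaches negative infinity). This operation is invalid.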